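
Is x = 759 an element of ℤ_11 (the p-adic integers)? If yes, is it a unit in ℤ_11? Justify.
x ∈ ℤ_11 but not a unit; v_11(x) = 1 > 0

ℤ_11 = {x ∈ ℚ_11 : v_11(x) ≥ 0} and ℤ_11^× = {x ∈ ℤ_11 : v_11(x) = 0}. Here v_11(759) = v_11(num) − v_11(den) = 1; compare against these criteria.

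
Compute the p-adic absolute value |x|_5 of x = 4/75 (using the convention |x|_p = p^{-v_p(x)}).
|4/75|_5 = 25

Step 1 — compute v_5(x) by factoring powers of 5 out of the numerator and denominator: v_5(4/75) = -2. Step 2 — apply |x|_p = p^{-v_p(x)} = 5^{2} = 25.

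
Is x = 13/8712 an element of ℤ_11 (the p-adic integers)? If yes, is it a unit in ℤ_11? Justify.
x ∉ ℤ_11 (v_11(x) = -2 < 0)

ℤ_11 = {x ∈ ℚ_11 : v_11(x) ≥ 0} and ℤ_11^× = {x ∈ ℤ_11 : v_11(x) = 0}. Here v_11(13/8712) = v_11(num) − v_11(den) = -2; compare against these criteria.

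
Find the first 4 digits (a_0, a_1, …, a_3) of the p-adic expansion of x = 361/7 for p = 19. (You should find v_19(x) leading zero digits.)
(a_0, …, a_3) = (0, 0, 11, 13)

v_19(361/7) = 2, so a_0 = ... = a_1 = 0. Factor out: x = 19^2 · u with u = 1/7 a unit in ℤ_19. Expand u iteratively via a_{v+i} = u_i mod 19, u_{i+1} = (u_i − a_{v+i})/19:
  u_0 = 1/7;  a_2 = 11;  u_1 = (u_0 − 11)/19 = -4/7
  u_1 = -4/7;  a_3 = 13;  u_2 = (u_1 − 13)/19 = -5/7
Digits: (0, 0, 11, 13).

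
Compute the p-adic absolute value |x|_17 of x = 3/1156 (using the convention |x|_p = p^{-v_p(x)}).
|3/1156|_17 = 289

Step 1 — compute v_17(x) by factoring powers of 17 out of the numerator and denominator: v_17(3/1156) = -2. Step 2 — apply |x|_p = p^{-v_p(x)} = 17^{2} = 289.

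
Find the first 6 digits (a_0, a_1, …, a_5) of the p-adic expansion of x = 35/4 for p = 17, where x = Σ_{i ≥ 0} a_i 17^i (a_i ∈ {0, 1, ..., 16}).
(a_0, …, a_5) = (13, 4, 4, 4, 4, 4)

v_17(35/4) = 0 (numerator and denominator both coprime to 17), so x ∈ ℤ_17^×. Compute digits iteratively via a_i = x_i mod 17, x_{i+1} = (x_i − a_i)/17, with x_0 = x:
  x_0 = 35/4;  a_0 = 13;  x_1 = (x_0 − 13)/17 = -1/4
  x_1 = -1/4;  a_1 = 4;  x_2 = (x_1 − 4)/17 = -1/4
  x_2 = -1/4;  a_2 = 4;  x_3 = (x_2 − 4)/17 = -1/4
  x_3 = -1/4;  a_3 = 4;  x_4 = (x_3 − 4)/17 = -1/4
  x_4 = -1/4;  a_4 = 4;  x_5 = (x_4 − 4)/17 = -1/4
  x_5 = -1/4;  a_5 = 4;  x_6 = (x_5 − 4)/17 = -1/4
Digits: (13, 4, 4, 4, 4, 4).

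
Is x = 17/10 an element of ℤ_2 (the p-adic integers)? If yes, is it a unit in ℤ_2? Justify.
x ∉ ℤ_2 (v_2(x) = -1 < 0)

ℤ_2 = {x ∈ ℚ_2 : v_2(x) ≥ 0} and ℤ_2^× = {x ∈ ℤ_2 : v_2(x) = 0}. Here v_2(17/10) = v_2(num) − v_2(den) = -1; compare against these criteria.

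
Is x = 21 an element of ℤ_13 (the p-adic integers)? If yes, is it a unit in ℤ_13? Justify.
x ∈ ℤ_13^× (unit); v_13(x) = 0

ℤ_13 = {x ∈ ℚ_13 : v_13(x) ≥ 0} and ℤ_13^× = {x ∈ ℤ_13 : v_13(x) = 0}. Here v_13(21) = v_13(num) − v_13(den) = 0; compare against these criteria.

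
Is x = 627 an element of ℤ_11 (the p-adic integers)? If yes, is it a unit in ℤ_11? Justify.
x ∈ ℤ_11 but not a unit; v_11(x) = 1 > 0

ℤ_11 = {x ∈ ℚ_11 : v_11(x) ≥ 0} and ℤ_11^× = {x ∈ ℤ_11 : v_11(x) = 0}. Here v_11(627) = v_11(num) − v_11(den) = 1; compare against these criteria.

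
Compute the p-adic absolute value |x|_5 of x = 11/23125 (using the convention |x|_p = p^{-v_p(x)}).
|11/23125|_5 = 625

Step 1 — compute v_5(x) by factoring powers of 5 out of the numerator and denominator: v_5(11/23125) = -4. Step 2 — apply |x|_p = p^{-v_p(x)} = 5^{4} = 625.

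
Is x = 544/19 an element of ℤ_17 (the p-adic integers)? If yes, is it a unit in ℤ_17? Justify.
x ∈ ℤ_17 but not a unit; v_17(x) = 1 > 0

ℤ_17 = {x ∈ ℚ_17 : v_17(x) ≥ 0} and ℤ_17^× = {x ∈ ℤ_17 : v_17(x) = 0}. Here v_17(544/19) = v_17(num) − v_17(den) = 1; compare against these criteria.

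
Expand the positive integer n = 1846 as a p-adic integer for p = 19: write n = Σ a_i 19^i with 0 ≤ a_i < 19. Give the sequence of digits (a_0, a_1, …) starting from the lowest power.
(a_0, a_1, …) = (3, 2, 5)

Repeated division by 19 gives the digits low-to-high: 1846 = 3 + 2·19^1 + 5·19^2. Digit sequence: (3, 2, 5).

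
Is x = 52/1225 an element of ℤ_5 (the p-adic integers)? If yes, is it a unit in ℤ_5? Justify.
x ∉ ℤ_5 (v_5(x) = -2 < 0)

ℤ_5 = {x ∈ ℚ_5 : v_5(x) ≥ 0} and ℤ_5^× = {x ∈ ℤ_5 : v_5(x) = 0}. Here v_5(52/1225) = v_5(num) − v_5(den) = -2; compare against these criteria.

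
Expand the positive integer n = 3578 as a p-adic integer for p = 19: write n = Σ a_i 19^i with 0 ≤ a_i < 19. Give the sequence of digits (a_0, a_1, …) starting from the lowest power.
(a_0, a_1, …) = (6, 17, 9)

Repeated division by 19 gives the digits low-to-high: 3578 = 6 + 17·19^1 + 9·19^2. Digit sequence: (6, 17, 9).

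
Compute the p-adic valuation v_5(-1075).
v_5(-1075) = 2

v_5(n) is the largest exponent k such that 5^k divides n. Factor out: -1075 = -5^2 · 43. (Sign doesn't affect v_p.) So v_5(-1075) = 2.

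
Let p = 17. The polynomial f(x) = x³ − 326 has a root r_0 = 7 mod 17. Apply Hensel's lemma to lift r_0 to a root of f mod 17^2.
r_1 = 58 (mod 289)

Hensel: r_{i+1} = r_i − f(r_i)/f′(r_i) mod 17^{i+2}, where f′(x) = 3x². Iterate:
  r_0 = 7 (mod 17)
  r_1 = 58 (mod 289)
Final: r = 58 with f(r) ≡ 0 mod 17^2.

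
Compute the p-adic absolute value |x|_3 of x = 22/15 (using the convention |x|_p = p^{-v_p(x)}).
|22/15|_3 = 3

Step 1 — compute v_3(x) by factoring powers of 3 out of the numerator and denominator: v_3(22/15) = -1. Step 2 — apply |x|_p = p^{-v_p(x)} = 3^{1} = 3.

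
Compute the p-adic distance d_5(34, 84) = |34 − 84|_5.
d_5(34, 84) = 1/25

Step 1 — x − y = 34 − 84 = -50. Step 2 — v_5(-50) = 2 (factor: -50 = −(5^2 · 2); the sign does not affect v_p). Step 3 — |x − y|_5 = 5^{-2} = 1/25.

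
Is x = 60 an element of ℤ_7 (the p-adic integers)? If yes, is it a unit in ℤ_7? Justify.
x ∈ ℤ_7^× (unit); v_7(x) = 0

ℤ_7 = {x ∈ ℚ_7 : v_7(x) ≥ 0} and ℤ_7^× = {x ∈ ℤ_7 : v_7(x) = 0}. Here v_7(60) = v_7(num) − v_7(den) = 0; compare against these criteria.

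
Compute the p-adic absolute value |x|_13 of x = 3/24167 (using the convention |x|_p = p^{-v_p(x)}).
|3/24167|_13 = 2197

Step 1 — compute v_13(x) by factoring powers of 13 out of the numerator and denominator: v_13(3/24167) = -3. Step 2 — apply |x|_p = p^{-v_p(x)} = 13^{3} = 2197.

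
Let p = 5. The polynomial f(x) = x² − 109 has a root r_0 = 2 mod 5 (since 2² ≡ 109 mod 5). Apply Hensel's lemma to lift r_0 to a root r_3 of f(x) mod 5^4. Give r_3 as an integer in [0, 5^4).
r_3 = 397 (mod 625)

Hensel's recurrence: r_{i+1} = r_i − f(r_i)·(f′(r_i))^{-1} mod 5^{i+2}, with f′(x) = 2x. Iterate:
  r_0 = 2 (mod 5)
  r_1 = 22 (mod 25)
  r_2 = 22 (mod 125)
  r_3 = 397 (mod 625)
Final: r_3 = 397, and one checks f(r_3) ≡ 0 mod 5^4.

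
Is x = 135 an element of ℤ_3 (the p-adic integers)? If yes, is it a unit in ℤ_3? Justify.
x ∈ ℤ_3 but not a unit; v_3(x) = 3 > 0

ℤ_3 = {x ∈ ℚ_3 : v_3(x) ≥ 0} and ℤ_3^× = {x ∈ ℤ_3 : v_3(x) = 0}. Here v_3(135) = v_3(num) − v_3(den) = 3; compare against these criteria.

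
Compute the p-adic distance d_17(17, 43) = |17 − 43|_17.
d_17(17, 43) = 1

Step 1 — x − y = 17 − 43 = -26. Step 2 — v_17(-26) = 0 (factor: -26 = −(17^0 · 26); the sign does not affect v_p). Step 3 — |x − y|_17 = 17^{0} = 1.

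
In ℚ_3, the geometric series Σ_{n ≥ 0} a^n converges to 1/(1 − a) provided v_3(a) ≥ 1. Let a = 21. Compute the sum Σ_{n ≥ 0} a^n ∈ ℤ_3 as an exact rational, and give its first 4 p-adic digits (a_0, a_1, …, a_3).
Σ a^n = 1/(1 − a) = -1/20;  first 4 digits = (1, 1, 0, 0)

v_3(a) = 1 ≥ 1, so the series converges in ℤ_3 to 1/(1 − a) = 1/(1 − 21) = -1/20. Expand this rational in ℤ_3: compute digits iteratively via d_i = x_i mod 3, x_{i+1} = (x_i − d_i)/3. The first 4 digits are (1, 1, 0, 0).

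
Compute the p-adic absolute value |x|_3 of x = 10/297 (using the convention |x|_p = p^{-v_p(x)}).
|10/297|_3 = 27

Step 1 — compute v_3(x) by factoring powers of 3 out of the numerator and denominator: v_3(10/297) = -3. Step 2 — apply |x|_p = p^{-v_p(x)} = 3^{3} = 27.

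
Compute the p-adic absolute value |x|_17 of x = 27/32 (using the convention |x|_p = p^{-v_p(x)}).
|27/32|_17 = 1

Step 1 — compute v_17(x) by factoring powers of 17 out of the numerator and denominator: v_17(27/32) = 0. Step 2 — apply |x|_p = p^{-v_p(x)} = 17^{0} = 1.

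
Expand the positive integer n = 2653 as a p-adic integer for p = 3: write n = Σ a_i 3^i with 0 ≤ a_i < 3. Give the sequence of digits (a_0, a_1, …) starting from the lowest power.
(a_0, a_1, …) = (1, 2, 0, 2, 2, 1, 0, 1)

Repeated division by 3 gives the digits low-to-high: 2653 = 1 + 2·3^1 + 2·3^3 + 2·3^4 + 1·3^5 + 1·3^7. Digit sequence: (1, 2, 0, 2, 2, 1, 0, 1).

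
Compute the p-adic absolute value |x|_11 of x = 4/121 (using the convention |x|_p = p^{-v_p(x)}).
|4/121|_11 = 121

Step 1 — compute v_11(x) by factoring powers of 11 out of the numerator and denominator: v_11(4/121) = -2. Step 2 — apply |x|_p = p^{-v_p(x)} = 11^{2} = 121.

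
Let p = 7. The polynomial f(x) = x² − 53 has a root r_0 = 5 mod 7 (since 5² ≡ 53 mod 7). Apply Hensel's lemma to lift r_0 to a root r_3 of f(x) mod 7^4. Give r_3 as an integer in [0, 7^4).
r_3 = 586 (mod 2401)

Hensel's recurrence: r_{i+1} = r_i − f(r_i)·(f′(r_i))^{-1} mod 7^{i+2}, with f′(x) = 2x. Iterate:
  r_0 = 5 (mod 7)
  r_1 = 47 (mod 49)
  r_2 = 243 (mod 343)
  r_3 = 586 (mod 2401)
Final: r_3 = 586, and one checks f(r_3) ≡ 0 mod 7^4.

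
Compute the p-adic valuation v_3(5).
v_3(5) = 0

v_3(n) is the largest exponent k such that 3^k divides n. Factor out: 5 = 3^0 · 5. (Sign doesn't affect v_p.) So v_3(5) = 0.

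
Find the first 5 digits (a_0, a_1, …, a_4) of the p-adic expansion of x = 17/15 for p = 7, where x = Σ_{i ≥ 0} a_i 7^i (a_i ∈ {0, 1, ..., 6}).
(a_0, …, a_4) = (3, 3, 0, 6, 1)

v_7(17/15) = 0 (numerator and denominator both coprime to 7), so x ∈ ℤ_7^×. Compute digits iteratively via a_i = x_i mod 7, x_{i+1} = (x_i − a_i)/7, with x_0 = x:
  x_0 = 17/15;  a_0 = 3;  x_1 = (x_0 − 3)/7 = -4/15
  x_1 = -4/15;  a_1 = 3;  x_2 = (x_1 − 3)/7 = -7/15
  x_2 = -7/15;  a_2 = 0;  x_3 = (x_2 − 0)/7 = -1/15
  x_3 = -1/15;  a_3 = 6;  x_4 = (x_3 − 6)/7 = -13/15
  x_4 = -13/15;  a_4 = 1;  x_5 = (x_4 − 1)/7 = -4/15
Digits: (3, 3, 0, 6, 1).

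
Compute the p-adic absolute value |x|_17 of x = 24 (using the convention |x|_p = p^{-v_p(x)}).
|24|_17 = 1

Step 1 — compute v_17(x) by factoring powers of 17 out of the numerator and denominator: v_17(24) = 0. Step 2 — apply |x|_p = p^{-v_p(x)} = 17^{0} = 1.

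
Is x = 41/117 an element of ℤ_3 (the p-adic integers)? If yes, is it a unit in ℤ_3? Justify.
x ∉ ℤ_3 (v_3(x) = -2 < 0)

ℤ_3 = {x ∈ ℚ_3 : v_3(x) ≥ 0} and ℤ_3^× = {x ∈ ℤ_3 : v_3(x) = 0}. Here v_3(41/117) = v_3(num) − v_3(den) = -2; compare against these criteria.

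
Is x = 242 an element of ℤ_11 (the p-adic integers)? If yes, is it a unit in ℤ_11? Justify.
x ∈ ℤ_11 but not a unit; v_11(x) = 2 > 0

ℤ_11 = {x ∈ ℚ_11 : v_11(x) ≥ 0} and ℤ_11^× = {x ∈ ℤ_11 : v_11(x) = 0}. Here v_11(242) = v_11(num) − v_11(den) = 2; compare against these criteria.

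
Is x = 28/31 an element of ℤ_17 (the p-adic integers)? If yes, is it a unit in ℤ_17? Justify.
x ∈ ℤ_17^× (unit); v_17(x) = 0

ℤ_17 = {x ∈ ℚ_17 : v_17(x) ≥ 0} and ℤ_17^× = {x ∈ ℤ_17 : v_17(x) = 0}. Here v_17(28/31) = v_17(num) − v_17(den) = 0; compare against these criteria.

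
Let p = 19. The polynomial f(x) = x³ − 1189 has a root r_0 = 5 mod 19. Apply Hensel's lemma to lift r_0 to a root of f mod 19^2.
r_1 = 24 (mod 361)

Hensel: r_{i+1} = r_i − f(r_i)/f′(r_i) mod 19^{i+2}, where f′(x) = 3x². Iterate:
  r_0 = 5 (mod 19)
  r_1 = 24 (mod 361)
Final: r = 24 with f(r) ≡ 0 mod 19^2.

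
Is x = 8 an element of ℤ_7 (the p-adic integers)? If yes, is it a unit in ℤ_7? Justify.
x ∈ ℤ_7^× (unit); v_7(x) = 0

ℤ_7 = {x ∈ ℚ_7 : v_7(x) ≥ 0} and ℤ_7^× = {x ∈ ℤ_7 : v_7(x) = 0}. Here v_7(8) = v_7(num) − v_7(den) = 0; compare against these criteria.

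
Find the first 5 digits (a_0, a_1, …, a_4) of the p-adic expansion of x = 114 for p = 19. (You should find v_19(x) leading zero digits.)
(a_0, …, a_4) = (0, 6, 0, 0, 0)

v_19(114) = 1, so a_0 = ... = a_0 = 0. Factor out: x = 19^1 · u with u = 6 a unit in ℤ_19. Expand u iteratively via a_{v+i} = u_i mod 19, u_{i+1} = (u_i − a_{v+i})/19:
  u_0 = 6;  a_1 = 6;  u_1 = (u_0 − 6)/19 = 0
  u_1 = 0;  a_2 = 0;  u_2 = (u_1 − 0)/19 = 0
  u_2 = 0;  a_3 = 0;  u_3 = (u_2 − 0)/19 = 0
  u_3 = 0;  a_4 = 0;  u_4 = (u_3 − 0)/19 = 0
Digits: (0, 6, 0, 0, 0).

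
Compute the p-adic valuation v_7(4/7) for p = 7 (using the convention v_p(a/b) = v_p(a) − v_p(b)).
v_7(4/7) = -1

Factor powers of 7 from the numerator and denominator of the reduced fraction: 4 = 7^0 · 4 and 7 = 7^1 · 1. Apply v_p(a/b) = v_p(a) − v_p(b): v_7(4/7) = 0 − 1 = -1.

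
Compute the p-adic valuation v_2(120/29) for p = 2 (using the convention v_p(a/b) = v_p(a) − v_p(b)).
v_2(120/29) = 3

Factor powers of 2 from the numerator and denominator of the reduced fraction: 120 = 2^3 · 15 and 29 = 2^0 · 29. Apply v_p(a/b) = v_p(a) − v_p(b): v_2(120/29) = 3 − 0 = 3.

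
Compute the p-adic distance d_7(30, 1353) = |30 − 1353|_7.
d_7(30, 1353) = 1/49

Step 1 — x − y = 30 − 1353 = -1323. Step 2 — v_7(-1323) = 2 (factor: -1323 = −(7^2 · 27); the sign does not affect v_p). Step 3 — |x − y|_7 = 7^{-2} = 1/49.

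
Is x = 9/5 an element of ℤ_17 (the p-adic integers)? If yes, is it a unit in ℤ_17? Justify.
x ∈ ℤ_17^× (unit); v_17(x) = 0

ℤ_17 = {x ∈ ℚ_17 : v_17(x) ≥ 0} and ℤ_17^× = {x ∈ ℤ_17 : v_17(x) = 0}. Here v_17(9/5) = v_17(num) − v_17(den) = 0; compare against these criteria.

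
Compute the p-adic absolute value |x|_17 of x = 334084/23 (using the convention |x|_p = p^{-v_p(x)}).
|334084/23|_17 = 1/83521

Step 1 — compute v_17(x) by factoring powers of 17 out of the numerator and denominator: v_17(334084/23) = 4. Step 2 — apply |x|_p = p^{-v_p(x)} = 17^{-4} = 1/83521.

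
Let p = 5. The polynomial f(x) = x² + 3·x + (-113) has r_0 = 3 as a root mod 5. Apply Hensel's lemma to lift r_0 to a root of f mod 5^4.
r_3 = 108 (mod 625)

Hensel: r_{i+1} = r_i − f(r_i)·(f′(r_i))^{-1} mod 5^{i+2}, f′(x) = 2x + 3. Iterate:
  r_0 = 3 (mod 5)
  r_1 = 8 (mod 25)
  r_2 = 108 (mod 125)
  r_3 = 108 (mod 625)
Final: r = 108 satisfies f(r) ≡ 0 mod 5^4.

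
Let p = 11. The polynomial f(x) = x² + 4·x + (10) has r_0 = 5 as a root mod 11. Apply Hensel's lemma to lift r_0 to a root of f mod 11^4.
r_3 = 3294 (mod 14641)

Hensel: r_{i+1} = r_i − f(r_i)·(f′(r_i))^{-1} mod 11^{i+2}, f′(x) = 2x + 4. Iterate:
  r_0 = 5 (mod 11)
  r_1 = 27 (mod 121)
  r_2 = 632 (mod 1331)
  r_3 = 3294 (mod 14641)
Final: r = 3294 satisfies f(r) ≡ 0 mod 11^4.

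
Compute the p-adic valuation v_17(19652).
v_17(19652) = 3

v_17(n) is the largest exponent k such that 17^k divides n. Factor out: 19652 = 17^3 · 4. (Sign doesn't affect v_p.) So v_17(19652) = 3.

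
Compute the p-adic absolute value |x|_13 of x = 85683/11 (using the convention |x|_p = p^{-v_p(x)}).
|85683/11|_13 = 1/28561

Step 1 — compute v_13(x) by factoring powers of 13 out of the numerator and denominator: v_13(85683/11) = 4. Step 2 — apply |x|_p = p^{-v_p(x)} = 13^{-4} = 1/28561.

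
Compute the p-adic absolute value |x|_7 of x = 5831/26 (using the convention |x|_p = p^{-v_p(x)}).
|5831/26|_7 = 1/343

Step 1 — compute v_7(x) by factoring powers of 7 out of the numerator and denominator: v_7(5831/26) = 3. Step 2 — apply |x|_p = p^{-v_p(x)} = 7^{-3} = 1/343.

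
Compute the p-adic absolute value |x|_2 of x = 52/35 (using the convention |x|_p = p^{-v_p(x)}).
|52/35|_2 = 1/4

Step 1 — compute v_2(x) by factoring powers of 2 out of the numerator and denominator: v_2(52/35) = 2. Step 2 — apply |x|_p = p^{-v_p(x)} = 2^{-2} = 1/4.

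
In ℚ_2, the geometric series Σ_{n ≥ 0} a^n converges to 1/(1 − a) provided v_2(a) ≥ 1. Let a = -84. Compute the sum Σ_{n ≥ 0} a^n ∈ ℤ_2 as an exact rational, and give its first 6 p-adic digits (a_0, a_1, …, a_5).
Σ a^n = 1/(1 − a) = 1/85;  first 6 digits = (1, 0, 1, 1, 1, 1)

v_2(a) = 2 ≥ 1, so the series converges in ℤ_2 to 1/(1 − a) = 1/(1 − (-84)) = 1/85. Expand this rational in ℤ_2: compute digits iteratively via d_i = x_i mod 2, x_{i+1} = (x_i − d_i)/2. The first 6 digits are (1, 0, 1, 1, 1, 1).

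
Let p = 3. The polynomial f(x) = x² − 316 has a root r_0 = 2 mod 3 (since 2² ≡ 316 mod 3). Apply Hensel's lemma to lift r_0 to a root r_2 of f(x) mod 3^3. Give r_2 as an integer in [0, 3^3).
r_2 = 17 (mod 27)

Hensel's recurrence: r_{i+1} = r_i − f(r_i)·(f′(r_i))^{-1} mod 3^{i+2}, with f′(x) = 2x. Iterate:
  r_0 = 2 (mod 3)
  r_1 = 8 (mod 9)
  r_2 = 17 (mod 27)
Final: r_2 = 17, and one checks f(r_2) ≡ 0 mod 3^3.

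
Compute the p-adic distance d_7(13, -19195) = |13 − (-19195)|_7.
d_7(13, -19195) = 1/2401

Step 1 — x − y = 13 − (-19195) = 19208. Step 2 — v_7(19208) = 4 (factor: 19208 = (7^4 · 8); the sign does not affect v_p). Step 3 — |x − y|_7 = 7^{-4} = 1/2401.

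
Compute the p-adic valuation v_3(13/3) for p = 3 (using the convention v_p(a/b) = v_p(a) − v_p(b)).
v_3(13/3) = -1

Factor powers of 3 from the numerator and denominator of the reduced fraction: 13 = 3^0 · 13 and 3 = 3^1 · 1. Apply v_p(a/b) = v_p(a) − v_p(b): v_3(13/3) = 0 − 1 = -1.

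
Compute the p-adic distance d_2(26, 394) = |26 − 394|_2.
d_2(26, 394) = 1/16

Step 1 — x − y = 26 − 394 = -368. Step 2 — v_2(-368) = 4 (factor: -368 = −(2^4 · 23); the sign does not affect v_p). Step 3 — |x − y|_2 = 2^{-4} = 1/16.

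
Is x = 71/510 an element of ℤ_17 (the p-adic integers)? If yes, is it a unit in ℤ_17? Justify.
x ∉ ℤ_17 (v_17(x) = -1 < 0)

ℤ_17 = {x ∈ ℚ_17 : v_17(x) ≥ 0} and ℤ_17^× = {x ∈ ℤ_17 : v_17(x) = 0}. Here v_17(71/510) = v_17(num) − v_17(den) = -1; compare against these criteria.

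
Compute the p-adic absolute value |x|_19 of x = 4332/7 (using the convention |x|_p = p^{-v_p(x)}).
|4332/7|_19 = 1/361

Step 1 — compute v_19(x) by factoring powers of 19 out of the numerator and denominator: v_19(4332/7) = 2. Step 2 — apply |x|_p = p^{-v_p(x)} = 19^{-2} = 1/361.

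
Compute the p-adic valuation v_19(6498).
v_19(6498) = 2

v_19(n) is the largest exponent k such that 19^k divides n. Factor out: 6498 = 19^2 · 18. (Sign doesn't affect v_p.) So v_19(6498) = 2.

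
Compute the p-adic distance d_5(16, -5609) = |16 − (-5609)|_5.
d_5(16, -5609) = 1/625

Step 1 — x − y = 16 − (-5609) = 5625. Step 2 — v_5(5625) = 4 (factor: 5625 = (5^4 · 9); the sign does not affect v_p). Step 3 — |x − y|_5 = 5^{-4} = 1/625.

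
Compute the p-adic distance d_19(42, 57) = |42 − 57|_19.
d_19(42, 57) = 1

Step 1 — x − y = 42 − 57 = -15. Step 2 — v_19(-15) = 0 (factor: -15 = −(19^0 · 15); the sign does not affect v_p). Step 3 — |x − y|_19 = 19^{0} = 1.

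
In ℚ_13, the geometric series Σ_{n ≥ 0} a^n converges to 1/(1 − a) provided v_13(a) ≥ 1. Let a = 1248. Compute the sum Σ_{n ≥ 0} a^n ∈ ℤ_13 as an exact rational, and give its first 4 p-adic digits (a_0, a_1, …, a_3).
Σ a^n = 1/(1 − a) = -1/1247;  first 4 digits = (1, 5, 6, 2)

v_13(a) = 1 ≥ 1, so the series converges in ℤ_13 to 1/(1 − a) = 1/(1 − 1248) = -1/1247. Expand this rational in ℤ_13: compute digits iteratively via d_i = x_i mod 13, x_{i+1} = (x_i − d_i)/13. The first 4 digits are (1, 5, 6, 2).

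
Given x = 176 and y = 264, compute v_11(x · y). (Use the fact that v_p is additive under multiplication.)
v_11(46464) = 2

v_p(x) = 1 (factor: 176 = 11^1 · 16); v_p(y) = 1 (factor: 264 = 11^1 · 24). Additivity: v_p(xy) = v_p(x) + v_p(y) = 1 + 1 = 2. (Direct check: xy = 46464 = 11^2 · (384).)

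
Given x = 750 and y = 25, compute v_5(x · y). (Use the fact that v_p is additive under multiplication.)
v_5(18750) = 5

v_p(x) = 3 (factor: 750 = 5^3 · 6); v_p(y) = 2 (factor: 25 = 5^2 · 1). Additivity: v_p(xy) = v_p(x) + v_p(y) = 3 + 2 = 5. (Direct check: xy = 18750 = 5^5 · (6).)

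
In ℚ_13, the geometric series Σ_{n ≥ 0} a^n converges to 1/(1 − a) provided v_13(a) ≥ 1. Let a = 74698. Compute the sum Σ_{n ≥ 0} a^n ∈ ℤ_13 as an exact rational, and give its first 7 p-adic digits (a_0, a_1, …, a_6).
Σ a^n = 1/(1 − a) = -1/74697;  first 7 digits = (1, 0, 0, 8, 2, 0, 12)

v_13(a) = 3 ≥ 1, so the series converges in ℤ_13 to 1/(1 − a) = 1/(1 − 74698) = -1/74697. Expand this rational in ℤ_13: compute digits iteratively via d_i = x_i mod 13, x_{i+1} = (x_i − d_i)/13. The first 7 digits are (1, 0, 0, 8, 2, 0, 12).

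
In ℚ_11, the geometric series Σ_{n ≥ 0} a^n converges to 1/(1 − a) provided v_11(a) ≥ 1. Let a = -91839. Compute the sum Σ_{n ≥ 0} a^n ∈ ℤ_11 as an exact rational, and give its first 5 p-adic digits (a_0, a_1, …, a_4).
Σ a^n = 1/(1 − a) = 1/91840;  first 5 digits = (1, 0, 0, 8, 4)

v_11(a) = 3 ≥ 1, so the series converges in ℤ_11 to 1/(1 − a) = 1/(1 − (-91839)) = 1/91840. Expand this rational in ℤ_11: compute digits iteratively via d_i = x_i mod 11, x_{i+1} = (x_i − d_i)/11. The first 5 digits are (1, 0, 0, 8, 4).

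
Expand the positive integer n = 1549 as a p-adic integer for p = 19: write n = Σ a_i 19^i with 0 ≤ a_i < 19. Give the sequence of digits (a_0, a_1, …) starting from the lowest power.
(a_0, a_1, …) = (10, 5, 4)

Repeated division by 19 gives the digits low-to-high: 1549 = 10 + 5·19^1 + 4·19^2. Digit sequence: (10, 5, 4).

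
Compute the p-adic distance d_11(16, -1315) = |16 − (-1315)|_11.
d_11(16, -1315) = 1/1331

Step 1 — x − y = 16 − (-1315) = 1331. Step 2 — v_11(1331) = 3 (factor: 1331 = (11^3 · 1); the sign does not affect v_p). Step 3 — |x − y|_11 = 11^{-3} = 1/1331.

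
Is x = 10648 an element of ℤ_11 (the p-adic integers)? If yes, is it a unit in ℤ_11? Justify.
x ∈ ℤ_11 but not a unit; v_11(x) = 3 > 0

ℤ_11 = {x ∈ ℚ_11 : v_11(x) ≥ 0} and ℤ_11^× = {x ∈ ℤ_11 : v_11(x) = 0}. Here v_11(10648) = v_11(num) − v_11(den) = 3; compare against these criteria.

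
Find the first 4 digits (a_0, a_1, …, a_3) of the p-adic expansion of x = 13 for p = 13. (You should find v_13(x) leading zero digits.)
(a_0, …, a_3) = (0, 1, 0, 0)

v_13(13) = 1, so a_0 = ... = a_0 = 0. Factor out: x = 13^1 · u with u = 1 a unit in ℤ_13. Expand u iteratively via a_{v+i} = u_i mod 13, u_{i+1} = (u_i − a_{v+i})/13:
  u_0 = 1;  a_1 = 1;  u_1 = (u_0 − 1)/13 = 0
  u_1 = 0;  a_2 = 0;  u_2 = (u_1 − 0)/13 = 0
  u_2 = 0;  a_3 = 0;  u_3 = (u_2 − 0)/13 = 0
Digits: (0, 1, 0, 0).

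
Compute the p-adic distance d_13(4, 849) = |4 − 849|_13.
d_13(4, 849) = 1/169

Step 1 — x − y = 4 − 849 = -845. Step 2 — v_13(-845) = 2 (factor: -845 = −(13^2 · 5); the sign does not affect v_p). Step 3 — |x − y|_13 = 13^{-2} = 1/169.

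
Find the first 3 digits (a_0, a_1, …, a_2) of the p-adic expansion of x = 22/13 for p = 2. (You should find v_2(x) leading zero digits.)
(a_0, …, a_2) = (0, 1, 1)

v_2(22/13) = 1, so a_0 = ... = a_0 = 0. Factor out: x = 2^1 · u with u = 11/13 a unit in ℤ_2. Expand u iteratively via a_{v+i} = u_i mod 2, u_{i+1} = (u_i − a_{v+i})/2:
  u_0 = 11/13;  a_1 = 1;  u_1 = (u_0 − 1)/2 = -1/13
  u_1 = -1/13;  a_2 = 1;  u_2 = (u_1 − 1)/2 = -7/13
Digits: (0, 1, 1).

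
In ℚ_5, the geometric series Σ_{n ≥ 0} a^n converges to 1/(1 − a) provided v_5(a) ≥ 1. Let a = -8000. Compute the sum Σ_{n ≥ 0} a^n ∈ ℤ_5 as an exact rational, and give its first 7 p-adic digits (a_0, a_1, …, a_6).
Σ a^n = 1/(1 − a) = 1/8001;  first 7 digits = (1, 0, 0, 1, 2, 2, 0)

v_5(a) = 3 ≥ 1, so the series converges in ℤ_5 to 1/(1 − a) = 1/(1 − (-8000)) = 1/8001. Expand this rational in ℤ_5: compute digits iteratively via d_i = x_i mod 5, x_{i+1} = (x_i − d_i)/5. The first 7 digits are (1, 0, 0, 1, 2, 2, 0).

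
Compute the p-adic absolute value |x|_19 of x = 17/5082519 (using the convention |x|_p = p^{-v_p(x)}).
|17/5082519|_19 = 130321

Step 1 — compute v_19(x) by factoring powers of 19 out of the numerator and denominator: v_19(17/5082519) = -4. Step 2 — apply |x|_p = p^{-v_p(x)} = 19^{4} = 130321.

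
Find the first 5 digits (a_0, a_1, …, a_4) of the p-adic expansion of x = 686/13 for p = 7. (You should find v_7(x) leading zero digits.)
(a_0, …, a_4) = (0, 0, 0, 5, 2)

v_7(686/13) = 3, so a_0 = ... = a_2 = 0. Factor out: x = 7^3 · u with u = 2/13 a unit in ℤ_7. Expand u iteratively via a_{v+i} = u_i mod 7, u_{i+1} = (u_i − a_{v+i})/7:
  u_0 = 2/13;  a_3 = 5;  u_1 = (u_0 − 5)/7 = -9/13
  u_1 = -9/13;  a_4 = 2;  u_2 = (u_1 − 2)/7 = -5/13
Digits: (0, 0, 0, 5, 2).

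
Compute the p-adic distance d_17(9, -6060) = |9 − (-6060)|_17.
d_17(9, -6060) = 1/289

Step 1 — x − y = 9 − (-6060) = 6069. Step 2 — v_17(6069) = 2 (factor: 6069 = (17^2 · 21); the sign does not affect v_p). Step 3 — |x − y|_17 = 17^{-2} = 1/289.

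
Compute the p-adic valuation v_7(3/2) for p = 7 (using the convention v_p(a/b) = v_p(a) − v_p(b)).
v_7(3/2) = 0

Factor powers of 7 from the numerator and denominator of the reduced fraction: 3 = 7^0 · 3 and 2 = 7^0 · 2. Apply v_p(a/b) = v_p(a) − v_p(b): v_7(3/2) = 0 − 0 = 0.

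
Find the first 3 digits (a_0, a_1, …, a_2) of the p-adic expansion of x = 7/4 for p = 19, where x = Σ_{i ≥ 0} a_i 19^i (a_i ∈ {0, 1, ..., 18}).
(a_0, …, a_2) = (16, 4, 14)

v_19(7/4) = 0 (numerator and denominator both coprime to 19), so x ∈ ℤ_19^×. Compute digits iteratively via a_i = x_i mod 19, x_{i+1} = (x_i − a_i)/19, with x_0 = x:
  x_0 = 7/4;  a_0 = 16;  x_1 = (x_0 − 16)/19 = -3/4
  x_1 = -3/4;  a_1 = 4;  x_2 = (x_1 − 4)/19 = -1/4
  x_2 = -1/4;  a_2 = 14;  x_3 = (x_2 − 14)/19 = -3/4
Digits: (16, 4, 14).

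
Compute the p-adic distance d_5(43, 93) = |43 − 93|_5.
d_5(43, 93) = 1/25

Step 1 — x − y = 43 − 93 = -50. Step 2 — v_5(-50) = 2 (factor: -50 = −(5^2 · 2); the sign does not affect v_p). Step 3 — |x − y|_5 = 5^{-2} = 1/25.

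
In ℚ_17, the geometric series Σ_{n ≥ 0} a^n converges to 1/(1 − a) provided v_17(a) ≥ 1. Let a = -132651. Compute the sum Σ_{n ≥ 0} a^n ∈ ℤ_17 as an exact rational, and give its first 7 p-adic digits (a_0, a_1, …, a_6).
Σ a^n = 1/(1 − a) = 1/132652;  first 7 digits = (1, 0, 0, 7, 15, 16, 14)

v_17(a) = 3 ≥ 1, so the series converges in ℤ_17 to 1/(1 − a) = 1/(1 − (-132651)) = 1/132652. Expand this rational in ℤ_17: compute digits iteratively via d_i = x_i mod 17, x_{i+1} = (x_i − d_i)/17. The first 7 digits are (1, 0, 0, 7, 15, 16, 14).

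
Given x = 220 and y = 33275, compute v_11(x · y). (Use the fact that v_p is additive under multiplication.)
v_11(7320500) = 4

v_p(x) = 1 (factor: 220 = 11^1 · 20); v_p(y) = 3 (factor: 33275 = 11^3 · 25). Additivity: v_p(xy) = v_p(x) + v_p(y) = 1 + 3 = 4. (Direct check: xy = 7320500 = 11^4 · (500).)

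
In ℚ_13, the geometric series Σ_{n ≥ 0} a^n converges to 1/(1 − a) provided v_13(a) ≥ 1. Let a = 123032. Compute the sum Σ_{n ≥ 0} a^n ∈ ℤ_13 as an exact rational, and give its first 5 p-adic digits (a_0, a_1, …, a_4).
Σ a^n = 1/(1 − a) = -1/123031;  first 5 digits = (1, 0, 0, 4, 4)

v_13(a) = 3 ≥ 1, so the series converges in ℤ_13 to 1/(1 − a) = 1/(1 − 123032) = -1/123031. Expand this rational in ℤ_13: compute digits iteratively via d_i = x_i mod 13, x_{i+1} = (x_i − d_i)/13. The first 5 digits are (1, 0, 0, 4, 4).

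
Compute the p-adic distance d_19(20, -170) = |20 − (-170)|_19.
d_19(20, -170) = 1/19

Step 1 — x − y = 20 − (-170) = 190. Step 2 — v_19(190) = 1 (factor: 190 = (19^1 · 10); the sign does not affect v_p). Step 3 — |x − y|_19 = 19^{-1} = 1/19.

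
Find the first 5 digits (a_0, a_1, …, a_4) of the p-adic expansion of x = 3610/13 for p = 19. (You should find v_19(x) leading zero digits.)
(a_0, …, a_4) = (0, 0, 11, 17, 2)

v_19(3610/13) = 2, so a_0 = ... = a_1 = 0. Factor out: x = 19^2 · u with u = 10/13 a unit in ℤ_19. Expand u iteratively via a_{v+i} = u_i mod 19, u_{i+1} = (u_i − a_{v+i})/19:
  u_0 = 10/13;  a_2 = 11;  u_1 = (u_0 − 11)/19 = -7/13
  u_1 = -7/13;  a_3 = 17;  u_2 = (u_1 − 17)/19 = -12/13
  u_2 = -12/13;  a_4 = 2;  u_3 = (u_2 − 2)/19 = -2/13
Digits: (0, 0, 11, 17, 2).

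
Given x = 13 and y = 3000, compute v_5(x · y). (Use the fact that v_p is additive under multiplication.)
v_5(39000) = 3

v_p(x) = 0 (factor: 13 = 5^0 · 13); v_p(y) = 3 (factor: 3000 = 5^3 · 24). Additivity: v_p(xy) = v_p(x) + v_p(y) = 0 + 3 = 3. (Direct check: xy = 39000 = 5^3 · (312).)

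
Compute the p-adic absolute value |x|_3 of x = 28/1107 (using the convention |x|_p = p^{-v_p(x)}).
|28/1107|_3 = 27

Step 1 — compute v_3(x) by factoring powers of 3 out of the numerator and denominator: v_3(28/1107) = -3. Step 2 — apply |x|_p = p^{-v_p(x)} = 3^{3} = 27.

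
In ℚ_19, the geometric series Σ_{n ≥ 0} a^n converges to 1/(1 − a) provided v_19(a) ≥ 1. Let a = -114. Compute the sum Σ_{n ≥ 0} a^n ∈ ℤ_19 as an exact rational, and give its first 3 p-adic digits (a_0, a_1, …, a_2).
Σ a^n = 1/(1 − a) = 1/115;  first 3 digits = (1, 13, 16)

v_19(a) = 1 ≥ 1, so the series converges in ℤ_19 to 1/(1 − a) = 1/(1 − (-114)) = 1/115. Expand this rational in ℤ_19: compute digits iteratively via d_i = x_i mod 19, x_{i+1} = (x_i − d_i)/19. The first 3 digits are (1, 13, 16).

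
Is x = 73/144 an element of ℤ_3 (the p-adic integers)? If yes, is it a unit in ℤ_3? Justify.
x ∉ ℤ_3 (v_3(x) = -2 < 0)

ℤ_3 = {x ∈ ℚ_3 : v_3(x) ≥ 0} and ℤ_3^× = {x ∈ ℤ_3 : v_3(x) = 0}. Here v_3(73/144) = v_3(num) − v_3(den) = -2; compare against these criteria.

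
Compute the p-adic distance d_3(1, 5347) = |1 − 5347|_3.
d_3(1, 5347) = 1/243

Step 1 — x − y = 1 − 5347 = -5346. Step 2 — v_3(-5346) = 5 (factor: -5346 = −(3^5 · 22); the sign does not affect v_p). Step 3 — |x − y|_3 = 3^{-5} = 1/243.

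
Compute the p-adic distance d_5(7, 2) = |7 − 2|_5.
d_5(7, 2) = 1/5

Step 1 — x − y = 7 − 2 = 5. Step 2 — v_5(5) = 1 (factor: 5 = (5^1 · 1); the sign does not affect v_p). Step 3 — |x − y|_5 = 5^{-1} = 1/5.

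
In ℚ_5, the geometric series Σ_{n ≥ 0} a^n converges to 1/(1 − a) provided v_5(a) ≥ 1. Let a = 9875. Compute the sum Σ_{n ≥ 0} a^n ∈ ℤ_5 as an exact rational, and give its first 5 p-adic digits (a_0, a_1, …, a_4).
Σ a^n = 1/(1 − a) = -1/9874;  first 5 digits = (1, 0, 0, 4, 0)

v_5(a) = 3 ≥ 1, so the series converges in ℤ_5 to 1/(1 − a) = 1/(1 − 9875) = -1/9874. Expand this rational in ℤ_5: compute digits iteratively via d_i = x_i mod 5, x_{i+1} = (x_i − d_i)/5. The first 5 digits are (1, 0, 0, 4, 0).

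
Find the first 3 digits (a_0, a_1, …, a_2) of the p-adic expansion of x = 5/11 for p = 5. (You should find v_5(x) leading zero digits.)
(a_0, …, a_2) = (0, 1, 3)

v_5(5/11) = 1, so a_0 = ... = a_0 = 0. Factor out: x = 5^1 · u with u = 1/11 a unit in ℤ_5. Expand u iteratively via a_{v+i} = u_i mod 5, u_{i+1} = (u_i − a_{v+i})/5:
  u_0 = 1/11;  a_1 = 1;  u_1 = (u_0 − 1)/5 = -2/11
  u_1 = -2/11;  a_2 = 3;  u_2 = (u_1 − 3)/5 = -7/11
Digits: (0, 1, 3).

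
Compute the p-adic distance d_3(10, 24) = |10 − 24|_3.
d_3(10, 24) = 1

Step 1 — x − y = 10 − 24 = -14. Step 2 — v_3(-14) = 0 (factor: -14 = −(3^0 · 14); the sign does not affect v_p). Step 3 — |x − y|_3 = 3^{0} = 1.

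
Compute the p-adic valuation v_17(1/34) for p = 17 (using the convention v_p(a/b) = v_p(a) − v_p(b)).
v_17(1/34) = -1

Factor powers of 17 from the numerator and denominator of the reduced fraction: 1 = 17^0 · 1 and 34 = 17^1 · 2. Apply v_p(a/b) = v_p(a) − v_p(b): v_17(1/34) = 0 − 1 = -1.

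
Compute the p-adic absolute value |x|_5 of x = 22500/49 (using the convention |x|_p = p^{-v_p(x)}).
|22500/49|_5 = 1/625

Step 1 — compute v_5(x) by factoring powers of 5 out of the numerator and denominator: v_5(22500/49) = 4. Step 2 — apply |x|_p = p^{-v_p(x)} = 5^{-4} = 1/625.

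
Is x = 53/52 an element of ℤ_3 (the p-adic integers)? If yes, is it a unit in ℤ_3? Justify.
x ∈ ℤ_3^× (unit); v_3(x) = 0

ℤ_3 = {x ∈ ℚ_3 : v_3(x) ≥ 0} and ℤ_3^× = {x ∈ ℤ_3 : v_3(x) = 0}. Here v_3(53/52) = v_3(num) − v_3(den) = 0; compare against these criteria.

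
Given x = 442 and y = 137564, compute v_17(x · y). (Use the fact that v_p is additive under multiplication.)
v_17(60803288) = 4

v_p(x) = 1 (factor: 442 = 17^1 · 26); v_p(y) = 3 (factor: 137564 = 17^3 · 28). Additivity: v_p(xy) = v_p(x) + v_p(y) = 1 + 3 = 4. (Direct check: xy = 60803288 = 17^4 · (728).)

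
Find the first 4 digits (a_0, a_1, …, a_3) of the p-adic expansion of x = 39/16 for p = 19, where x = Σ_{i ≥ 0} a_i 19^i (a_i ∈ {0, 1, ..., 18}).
(a_0, …, a_3) = (6, 1, 13, 10)

v_19(39/16) = 0 (numerator and denominator both coprime to 19), so x ∈ ℤ_19^×. Compute digits iteratively via a_i = x_i mod 19, x_{i+1} = (x_i − a_i)/19, with x_0 = x:
  x_0 = 39/16;  a_0 = 6;  x_1 = (x_0 − 6)/19 = -3/16
  x_1 = -3/16;  a_1 = 1;  x_2 = (x_1 − 1)/19 = -1/16
  x_2 = -1/16;  a_2 = 13;  x_3 = (x_2 − 13)/19 = -11/16
  x_3 = -11/16;  a_3 = 10;  x_4 = (x_3 − 10)/19 = -9/16
Digits: (6, 1, 13, 10).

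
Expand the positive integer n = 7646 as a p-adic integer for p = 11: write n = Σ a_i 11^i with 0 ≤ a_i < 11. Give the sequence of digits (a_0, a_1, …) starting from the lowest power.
(a_0, a_1, …) = (1, 2, 8, 5)

Repeated division by 11 gives the digits low-to-high: 7646 = 1 + 2·11^1 + 8·11^2 + 5·11^3. Digit sequence: (1, 2, 8, 5).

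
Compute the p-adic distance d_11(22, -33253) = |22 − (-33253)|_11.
d_11(22, -33253) = 1/1331

Step 1 — x − y = 22 − (-33253) = 33275. Step 2 — v_11(33275) = 3 (factor: 33275 = (11^3 · 25); the sign does not affect v_p). Step 3 — |x − y|_11 = 11^{-3} = 1/1331.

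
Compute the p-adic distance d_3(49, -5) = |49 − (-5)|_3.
d_3(49, -5) = 1/27

Step 1 — x − y = 49 − (-5) = 54. Step 2 — v_3(54) = 3 (factor: 54 = (3^3 · 2); the sign does not affect v_p). Step 3 — |x − y|_3 = 3^{-3} = 1/27.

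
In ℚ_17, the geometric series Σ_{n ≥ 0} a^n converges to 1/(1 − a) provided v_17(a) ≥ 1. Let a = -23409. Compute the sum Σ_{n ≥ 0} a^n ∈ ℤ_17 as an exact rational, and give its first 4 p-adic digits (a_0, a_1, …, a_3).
Σ a^n = 1/(1 − a) = 1/23410;  first 4 digits = (1, 0, 4, 12)

v_17(a) = 2 ≥ 1, so the series converges in ℤ_17 to 1/(1 − a) = 1/(1 − (-23409)) = 1/23410. Expand this rational in ℤ_17: compute digits iteratively via d_i = x_i mod 17, x_{i+1} = (x_i − d_i)/17. The first 4 digits are (1, 0, 4, 12).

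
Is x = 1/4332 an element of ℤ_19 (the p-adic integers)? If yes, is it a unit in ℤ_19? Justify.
x ∉ ℤ_19 (v_19(x) = -2 < 0)

ℤ_19 = {x ∈ ℚ_19 : v_19(x) ≥ 0} and ℤ_19^× = {x ∈ ℤ_19 : v_19(x) = 0}. Here v_19(1/4332) = v_19(num) − v_19(den) = -2; compare against these criteria.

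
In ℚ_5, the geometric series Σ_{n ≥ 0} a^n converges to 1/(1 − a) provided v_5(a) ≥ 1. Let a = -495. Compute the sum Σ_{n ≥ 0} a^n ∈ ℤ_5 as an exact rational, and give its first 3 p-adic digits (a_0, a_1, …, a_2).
Σ a^n = 1/(1 − a) = 1/496;  first 3 digits = (1, 1, 1)

v_5(a) = 1 ≥ 1, so the series converges in ℤ_5 to 1/(1 − a) = 1/(1 − (-495)) = 1/496. Expand this rational in ℤ_5: compute digits iteratively via d_i = x_i mod 5, x_{i+1} = (x_i − d_i)/5. The first 3 digits are (1, 1, 1).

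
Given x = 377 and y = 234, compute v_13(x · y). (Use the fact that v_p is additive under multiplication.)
v_13(88218) = 2

v_p(x) = 1 (factor: 377 = 13^1 · 29); v_p(y) = 1 (factor: 234 = 13^1 · 18). Additivity: v_p(xy) = v_p(x) + v_p(y) = 1 + 1 = 2. (Direct check: xy = 88218 = 13^2 · (522).)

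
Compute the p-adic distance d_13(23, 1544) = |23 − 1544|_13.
d_13(23, 1544) = 1/169

Step 1 — x − y = 23 − 1544 = -1521. Step 2 — v_13(-1521) = 2 (factor: -1521 = −(13^2 · 9); the sign does not affect v_p). Step 3 — |x − y|_13 = 13^{-2} = 1/169.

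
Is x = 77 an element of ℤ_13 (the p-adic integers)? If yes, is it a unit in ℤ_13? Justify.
x ∈ ℤ_13^× (unit); v_13(x) = 0

ℤ_13 = {x ∈ ℚ_13 : v_13(x) ≥ 0} and ℤ_13^× = {x ∈ ℤ_13 : v_13(x) = 0}. Here v_13(77) = v_13(num) − v_13(den) = 0; compare against these criteria.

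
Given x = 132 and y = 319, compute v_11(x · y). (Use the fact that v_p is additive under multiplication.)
v_11(42108) = 2

v_p(x) = 1 (factor: 132 = 11^1 · 12); v_p(y) = 1 (factor: 319 = 11^1 · 29). Additivity: v_p(xy) = v_p(x) + v_p(y) = 1 + 1 = 2. (Direct check: xy = 42108 = 11^2 · (348).)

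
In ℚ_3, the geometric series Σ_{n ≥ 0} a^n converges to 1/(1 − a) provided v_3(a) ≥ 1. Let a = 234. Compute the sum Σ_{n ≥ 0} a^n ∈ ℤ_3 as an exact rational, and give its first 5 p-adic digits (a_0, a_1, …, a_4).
Σ a^n = 1/(1 − a) = -1/233;  first 5 digits = (1, 0, 2, 2, 0)

v_3(a) = 2 ≥ 1, so the series converges in ℤ_3 to 1/(1 − a) = 1/(1 − 234) = -1/233. Expand this rational in ℤ_3: compute digits iteratively via d_i = x_i mod 3, x_{i+1} = (x_i − d_i)/3. The first 5 digits are (1, 0, 2, 2, 0).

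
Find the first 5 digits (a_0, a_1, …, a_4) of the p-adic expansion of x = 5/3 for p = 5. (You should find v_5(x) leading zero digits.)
(a_0, …, a_4) = (0, 2, 3, 1, 3)

v_5(5/3) = 1, so a_0 = ... = a_0 = 0. Factor out: x = 5^1 · u with u = 1/3 a unit in ℤ_5. Expand u iteratively via a_{v+i} = u_i mod 5, u_{i+1} = (u_i − a_{v+i})/5:
  u_0 = 1/3;  a_1 = 2;  u_1 = (u_0 − 2)/5 = -1/3
  u_1 = -1/3;  a_2 = 3;  u_2 = (u_1 − 3)/5 = -2/3
  u_2 = -2/3;  a_3 = 1;  u_3 = (u_2 − 1)/5 = -1/3
  u_3 = -1/3;  a_4 = 3;  u_4 = (u_3 − 3)/5 = -2/3
Digits: (0, 2, 3, 1, 3).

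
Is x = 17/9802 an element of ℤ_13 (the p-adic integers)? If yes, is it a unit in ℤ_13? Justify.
x ∉ ℤ_13 (v_13(x) = -2 < 0)

ℤ_13 = {x ∈ ℚ_13 : v_13(x) ≥ 0} and ℤ_13^× = {x ∈ ℤ_13 : v_13(x) = 0}. Here v_13(17/9802) = v_13(num) − v_13(den) = -2; compare against these criteria.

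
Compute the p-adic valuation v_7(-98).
v_7(-98) = 2

v_7(n) is the largest exponent k such that 7^k divides n. Factor out: -98 = -7^2 · 2. (Sign doesn't affect v_p.) So v_7(-98) = 2.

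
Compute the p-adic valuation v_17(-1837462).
v_17(-1837462) = 4

v_17(n) is the largest exponent k such that 17^k divides n. Factor out: -1837462 = -17^4 · 22. (Sign doesn't affect v_p.) So v_17(-1837462) = 4.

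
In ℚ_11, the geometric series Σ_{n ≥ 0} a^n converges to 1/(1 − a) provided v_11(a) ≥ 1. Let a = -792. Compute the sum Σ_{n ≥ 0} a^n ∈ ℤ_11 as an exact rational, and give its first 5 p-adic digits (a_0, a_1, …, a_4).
Σ a^n = 1/(1 − a) = 1/793;  first 5 digits = (1, 5, 7, 1, 0)

v_11(a) = 1 ≥ 1, so the series converges in ℤ_11 to 1/(1 − a) = 1/(1 − (-792)) = 1/793. Expand this rational in ℤ_11: compute digits iteratively via d_i = x_i mod 11, x_{i+1} = (x_i − d_i)/11. The first 5 digits are (1, 5, 7, 1, 0).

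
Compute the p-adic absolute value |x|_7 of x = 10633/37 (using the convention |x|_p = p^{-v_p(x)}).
|10633/37|_7 = 1/343

Step 1 — compute v_7(x) by factoring powers of 7 out of the numerator and denominator: v_7(10633/37) = 3. Step 2 — apply |x|_p = p^{-v_p(x)} = 7^{-3} = 1/343.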